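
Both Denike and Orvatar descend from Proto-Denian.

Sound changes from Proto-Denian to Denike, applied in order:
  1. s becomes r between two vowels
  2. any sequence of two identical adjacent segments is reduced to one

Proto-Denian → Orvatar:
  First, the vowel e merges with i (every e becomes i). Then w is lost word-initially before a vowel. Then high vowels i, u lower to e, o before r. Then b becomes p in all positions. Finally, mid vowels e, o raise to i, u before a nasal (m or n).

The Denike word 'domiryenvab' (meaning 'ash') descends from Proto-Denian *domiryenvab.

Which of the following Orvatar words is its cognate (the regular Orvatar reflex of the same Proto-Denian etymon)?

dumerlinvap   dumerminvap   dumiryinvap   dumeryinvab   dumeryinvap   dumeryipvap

dumeryinvap

Orvatar: *domiryenvab
  domiryenvab → domiryinvab   [vowel merger]
  domiryinvab (rule 2 does not apply)
  domiryinvab → domeryinvab   [pre-rhotic lowering]
  domeryinvab → domeryinvap   [unconditioned shift]
  domeryinvap → dumeryinvap   [pre-nasal raising]
  giving Orvatar dumeryinvap.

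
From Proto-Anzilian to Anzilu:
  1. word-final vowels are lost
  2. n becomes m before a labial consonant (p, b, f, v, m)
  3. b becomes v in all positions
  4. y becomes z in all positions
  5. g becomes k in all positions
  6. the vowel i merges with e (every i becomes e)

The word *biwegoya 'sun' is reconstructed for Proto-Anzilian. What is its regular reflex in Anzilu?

Anzilu: start from *biwegoya.
  rule 1 (apocope): biwegoya → biwegoy
  rule 2: no change — biwegoy
  rule 3 (unconditioned shift): biwegoy → viwegoy
  rule 4 (unconditioned shift): viwegoy → viwegoz
  rule 5 (unconditioned shift): viwegoz → viwekoz
  rule 6 (vowel merger): viwekoz → vewekoz
  ⇒ Anzilu vewekoz

vewekoz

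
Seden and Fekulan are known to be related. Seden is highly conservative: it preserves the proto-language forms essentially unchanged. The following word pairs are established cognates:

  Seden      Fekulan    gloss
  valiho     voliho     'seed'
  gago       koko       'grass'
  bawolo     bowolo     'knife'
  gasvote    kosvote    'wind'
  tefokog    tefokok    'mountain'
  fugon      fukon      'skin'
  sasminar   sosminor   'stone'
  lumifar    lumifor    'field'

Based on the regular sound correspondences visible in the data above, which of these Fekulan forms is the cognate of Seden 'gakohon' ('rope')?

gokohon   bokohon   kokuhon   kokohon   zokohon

kokohon

gago ~ koko, gasvote ~ kosvote — Seden g corresponds to Fekulan k word-initially before a back vowel.
valiho ~ voliho, gago ~ koko — Seden a corresponds to Fekulan o after a consonant, before a consonant other than r, m, n, p, b, f, v.
Applying these to Seden 'gakohon':
  gakohon → kakohon   (g→k word-initially before a back vowel)
  kakohon → kokohon   (a→o after a consonant, before a consonant other than r, m, n, p, b, f, v)
So the Fekulan cognate is 'kokohon'.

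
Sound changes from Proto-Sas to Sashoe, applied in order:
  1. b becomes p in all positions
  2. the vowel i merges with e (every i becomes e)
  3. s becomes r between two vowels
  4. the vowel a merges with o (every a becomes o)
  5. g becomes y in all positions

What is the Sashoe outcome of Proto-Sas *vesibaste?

Sashoe: start from *vesibaste.
  rule 1 (unconditioned shift): vesibaste → vesipaste
  rule 2 (vowel merger): vesipaste → vesepaste
  rule 3 (rhotacism): vesepaste → verepaste
  rule 4 (vowel merger): verepaste → vereposte
  rule 5: no change — vereposte
  ⇒ Sashoe vereposte

vereposte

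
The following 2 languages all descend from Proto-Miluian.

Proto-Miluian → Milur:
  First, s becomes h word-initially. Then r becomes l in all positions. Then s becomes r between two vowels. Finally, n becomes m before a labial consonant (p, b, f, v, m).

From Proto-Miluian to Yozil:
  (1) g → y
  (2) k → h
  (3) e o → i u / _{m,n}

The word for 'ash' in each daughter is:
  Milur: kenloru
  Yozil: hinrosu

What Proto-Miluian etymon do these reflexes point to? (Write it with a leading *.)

*kenrosu

Position 2: Milur has e, Yozil has i. Milur preserves e here (none of its changes turn any other segment into e), so the proto-segment is *e.
Position 6: Milur has r, Yozil has s. Yozil preserves s here (none of its changes turn any other segment into s), so the proto-segment is *s.
Position 4: Milur has l, Yozil has r. Yozil preserves r here (none of its changes turn any other segment into r), so the proto-segment is *r.
Continuing position by position gives *kenrosu; check it forward:
Milur: start from *kenrosu.
  rule 1: no change — kenrosu
  rule 2 (unconditioned shift): kenrosu → kenlosu
  rule 3 (rhotacism): kenlosu → kenloru
  rule 4: no change — kenloru
  ⇒ Milur kenloru
Yozil: *kenrosu
  kenrosu (rule 1 does not apply)
  kenrosu → henrosu   [unconditioned shift]
  henrosu → hinrosu   [pre-nasal raising]
  giving Yozil hinrosu.
Only *kenrosu yields all of Milur kenloru, Yozil hinrosu.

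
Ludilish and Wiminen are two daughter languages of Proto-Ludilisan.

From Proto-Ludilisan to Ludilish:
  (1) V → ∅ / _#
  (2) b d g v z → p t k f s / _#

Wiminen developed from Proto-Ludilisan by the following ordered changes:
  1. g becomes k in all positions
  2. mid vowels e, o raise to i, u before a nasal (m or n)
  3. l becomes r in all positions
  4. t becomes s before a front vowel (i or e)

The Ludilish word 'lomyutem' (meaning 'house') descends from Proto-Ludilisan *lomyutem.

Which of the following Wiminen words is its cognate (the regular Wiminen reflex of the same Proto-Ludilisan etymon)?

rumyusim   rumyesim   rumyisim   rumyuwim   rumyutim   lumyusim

Wiminen: start from *lomyutem.
  rule 1: no change — lomyutem
  rule 2 (pre-nasal raising): lomyutem → lumyutim
  rule 3 (unconditioned shift): lumyutim → rumyutim
  rule 4 (palatalisation): rumyutim → rumyusim
  ⇒ Wiminen rumyusim
Among the options, 'rumyusim' alone shows every Wiminen change applied in order.

rumyusim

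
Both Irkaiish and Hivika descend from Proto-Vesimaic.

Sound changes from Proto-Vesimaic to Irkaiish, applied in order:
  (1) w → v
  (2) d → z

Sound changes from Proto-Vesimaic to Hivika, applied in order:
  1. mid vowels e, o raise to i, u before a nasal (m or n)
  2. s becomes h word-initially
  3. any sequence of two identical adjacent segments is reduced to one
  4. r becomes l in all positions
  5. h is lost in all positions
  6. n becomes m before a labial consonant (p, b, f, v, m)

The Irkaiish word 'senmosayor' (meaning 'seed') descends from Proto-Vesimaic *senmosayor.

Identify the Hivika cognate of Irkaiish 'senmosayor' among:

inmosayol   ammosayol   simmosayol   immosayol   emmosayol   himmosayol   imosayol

Hivika: *senmosayor > sinmosayor > hinmosayor > hinmosayol > inmosayol > immosayol  (by pre-nasal raising, debuccalisation, unconditioned shift, h-loss, nasal place assimilation)
Only 'immosayol' matches the regular Hivika development of *senmosayor.

immosayol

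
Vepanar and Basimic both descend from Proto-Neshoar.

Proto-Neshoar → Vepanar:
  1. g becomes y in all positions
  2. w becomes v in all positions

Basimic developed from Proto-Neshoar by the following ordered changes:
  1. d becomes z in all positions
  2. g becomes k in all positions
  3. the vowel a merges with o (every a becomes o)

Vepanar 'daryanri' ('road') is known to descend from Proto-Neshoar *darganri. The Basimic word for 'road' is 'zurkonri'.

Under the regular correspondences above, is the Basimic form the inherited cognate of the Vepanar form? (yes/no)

no

Derive the expected Basimic reflex of *darganri:
Basimic: start from *darganri.
  rule 1 (unconditioned shift): darganri → zarganri
  rule 2 (unconditioned shift): zarganri → zarkanri
  rule 3 (vowel merger): zarkanri → zorkonri
  ⇒ Basimic zorkonri
The regular Basimic reflex would be 'zorkonri', but the attested form is 'zurkonri'. The correspondence is irregular, so they are not cognates (the Basimic form has a different source).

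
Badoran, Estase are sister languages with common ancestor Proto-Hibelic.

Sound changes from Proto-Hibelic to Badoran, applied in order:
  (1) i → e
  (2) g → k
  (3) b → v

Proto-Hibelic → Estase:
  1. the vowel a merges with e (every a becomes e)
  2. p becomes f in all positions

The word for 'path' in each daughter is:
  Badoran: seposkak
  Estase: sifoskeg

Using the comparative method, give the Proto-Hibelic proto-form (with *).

Position 8: Badoran has k, Estase has g. Estase preserves g here (none of its changes turn any other segment into g), so the proto-segment is *g.
Position 7: Badoran has a, Estase has e. Badoran preserves a here (none of its changes turn any other segment into a), so the proto-segment is *a.
Verify the candidate proto-form against each daughter:
Badoran: *siposkag > seposkag > seposkak  (by vowel merger, unconditioned shift)
Estase: start from *siposkag.
  rule 1 (vowel merger): siposkag → siposkeg
  rule 2 (unconditioned shift): siposkeg → sifoskeg
  ⇒ Estase sifoskeg
No other proto-form is consistent with every reflex, so the reconstruction is *siposkag.

*siposkag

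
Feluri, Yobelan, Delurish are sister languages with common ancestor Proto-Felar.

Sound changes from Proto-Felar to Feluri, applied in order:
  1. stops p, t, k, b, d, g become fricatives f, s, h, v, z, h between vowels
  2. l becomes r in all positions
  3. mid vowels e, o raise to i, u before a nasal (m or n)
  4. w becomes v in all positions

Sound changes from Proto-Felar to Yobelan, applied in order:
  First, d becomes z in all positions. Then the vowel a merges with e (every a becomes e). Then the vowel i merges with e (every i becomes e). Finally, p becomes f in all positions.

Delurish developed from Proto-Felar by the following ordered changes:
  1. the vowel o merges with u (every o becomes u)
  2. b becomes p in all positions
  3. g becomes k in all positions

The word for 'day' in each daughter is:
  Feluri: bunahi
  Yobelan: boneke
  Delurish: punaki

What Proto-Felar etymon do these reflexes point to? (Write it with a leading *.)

Position 6: Feluri has i, Yobelan has e, Delurish has i. Delurish preserves i here (none of its changes turn any other segment into i), so the proto-segment is *i.
Position 1: Feluri has b, Yobelan has b, Delurish has p. Feluri preserves b here (none of its changes turn any other segment into b), so the proto-segment is *b.
Position 2: Feluri has u, Yobelan has o, Delurish has u. Yobelan preserves o here (none of its changes turn any other segment into o), so the proto-segment is *o.
Continuing position by position gives *bonaki; check it forward:
Feluri: *bonaki
  bonaki → bonahi   [intervocalic lenition]
  bonahi (rule 2 does not apply)
  bonahi → bunahi   [pre-nasal raising]
  bunahi (rule 4 does not apply)
  giving Feluri bunahi.
Yobelan: *bonaki
  bonaki (rule 1 does not apply)
  bonaki → boneki   [vowel merger]
  boneki → boneke   [vowel merger]
  boneke (rule 4 does not apply)
  giving Yobelan boneke.
Delurish: *bonaki
  bonaki → bunaki   [vowel merger]
  bunaki → punaki   [unconditioned shift]
  punaki (rule 3 does not apply)
  giving Delurish punaki.
Only *bonaki yields all of Feluri bunahi, Yobelan boneke, Delurish punaki.

*bonaki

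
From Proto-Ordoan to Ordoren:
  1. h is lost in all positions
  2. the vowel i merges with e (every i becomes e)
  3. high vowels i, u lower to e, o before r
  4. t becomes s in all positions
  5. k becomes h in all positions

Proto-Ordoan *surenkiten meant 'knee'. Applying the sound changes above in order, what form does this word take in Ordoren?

sorenhesen

Ordoren: start from *surenkiten.
  rule 1: no change — surenkiten
  rule 2 (vowel merger): surenkiten → surenketen
  rule 3 (pre-rhotic lowering): surenketen → sorenketen
  rule 4 (unconditioned shift): sorenketen → sorenkesen
  rule 5 (unconditioned shift): sorenkesen → sorenhesen
  ⇒ Ordoren sorenhesen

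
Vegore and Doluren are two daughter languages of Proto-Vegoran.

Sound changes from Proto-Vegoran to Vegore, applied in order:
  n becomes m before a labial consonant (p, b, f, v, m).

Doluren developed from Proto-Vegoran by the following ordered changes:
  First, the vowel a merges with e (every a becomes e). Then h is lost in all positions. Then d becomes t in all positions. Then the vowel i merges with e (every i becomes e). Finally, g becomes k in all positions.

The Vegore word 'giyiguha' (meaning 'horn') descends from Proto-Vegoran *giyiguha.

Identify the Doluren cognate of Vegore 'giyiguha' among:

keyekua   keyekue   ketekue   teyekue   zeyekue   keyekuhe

keyekue

Doluren: *giyiguha
  giyiguha → giyiguhe   [vowel merger]
  giyiguhe → giyigue   [h-loss]
  giyigue (rule 3 does not apply)
  giyigue → geyegue   [vowel merger]
  geyegue → keyekue   [unconditioned shift]
  giving Doluren keyekue.
The other candidates each miss or misapply at least one Doluren change.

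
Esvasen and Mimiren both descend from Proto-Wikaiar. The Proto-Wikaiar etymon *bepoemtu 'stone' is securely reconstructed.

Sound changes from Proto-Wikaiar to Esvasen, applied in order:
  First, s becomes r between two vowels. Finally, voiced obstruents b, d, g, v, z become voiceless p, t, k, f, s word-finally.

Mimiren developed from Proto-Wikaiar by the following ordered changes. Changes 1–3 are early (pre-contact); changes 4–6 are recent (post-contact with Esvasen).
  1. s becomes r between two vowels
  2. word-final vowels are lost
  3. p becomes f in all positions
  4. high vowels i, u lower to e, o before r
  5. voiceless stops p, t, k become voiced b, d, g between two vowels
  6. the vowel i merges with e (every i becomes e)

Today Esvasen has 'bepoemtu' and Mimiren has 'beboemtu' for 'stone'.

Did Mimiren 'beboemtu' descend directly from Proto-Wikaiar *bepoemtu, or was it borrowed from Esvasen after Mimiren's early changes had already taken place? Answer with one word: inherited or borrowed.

borrowed

If inherited, *bepoemtu would pass through all of Mimiren's changes:
Mimiren: *bepoemtu > bepoemt > befoemt  (by apocope, unconditioned shift)
If borrowed from Esvasen 'bepoemtu' after the early changes, it would undergo only the recent ones:
  rule 4 (pre-rhotic lowering): no change (bepoemtu)
  rule 5 (intervocalic voicing): bepoemtu → beboemtu
  rule 6 (vowel merger): no change (beboemtu)
  ⇒ as a loan: beboemtu
Mimiren 'beboemtu' matches the loan outcome 'beboemtu', not the inherited 'befoemt' — it skipped the early Mimiren changes, so it was borrowed from Esvasen.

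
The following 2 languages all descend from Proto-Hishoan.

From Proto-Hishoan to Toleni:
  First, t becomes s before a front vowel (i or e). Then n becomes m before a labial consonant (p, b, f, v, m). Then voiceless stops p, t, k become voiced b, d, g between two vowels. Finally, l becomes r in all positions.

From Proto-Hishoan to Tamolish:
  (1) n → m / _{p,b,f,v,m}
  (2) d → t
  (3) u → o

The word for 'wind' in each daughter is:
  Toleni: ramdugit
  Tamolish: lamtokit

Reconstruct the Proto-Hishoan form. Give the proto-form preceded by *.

*lamdukit

Position 5: Toleni has u, Tamolish has o. Toleni preserves u here (none of its changes turn any other segment into u), so the proto-segment is *u.
Position 4: Toleni has d, Tamolish has t. Taking the neighbouring segments as reconstructed: Toleni d can only go back to *d; Tamolish t could go back to *t or *d — the one source consistent with every daughter is *d.
This points to *lamdukit. Verify forward in each daughter:
Toleni: start from *lamdukit.
  rule 1: no change — lamdukit
  rule 2: no change — lamdukit
  rule 3 (intervocalic voicing): lamdukit → lamdugit
  rule 4 (unconditioned shift): lamdugit → ramdugit
  ⇒ Toleni ramdugit
Tamolish: *lamdukit
  lamdukit (rule 1 does not apply)
  lamdukit → lamtukit   [unconditioned shift]
  lamtukit → lamtokit   [vowel merger]
  giving Tamolish lamtokit.
Only *lamdukit yields all of Toleni ramdugit, Tamolish lamtokit.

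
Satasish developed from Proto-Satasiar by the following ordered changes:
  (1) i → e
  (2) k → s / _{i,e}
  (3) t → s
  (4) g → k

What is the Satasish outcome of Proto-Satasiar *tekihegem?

Satasish: start from *tekihegem.
  rule 1 (vowel merger): tekihegem → tekehegem
  rule 2 (palatalisation): tekehegem → tesehegem
  rule 3 (unconditioned shift): tesehegem → sesehegem
  rule 4 (unconditioned shift): sesehegem → sesehekem
  ⇒ Satasish sesehekem

sesehekem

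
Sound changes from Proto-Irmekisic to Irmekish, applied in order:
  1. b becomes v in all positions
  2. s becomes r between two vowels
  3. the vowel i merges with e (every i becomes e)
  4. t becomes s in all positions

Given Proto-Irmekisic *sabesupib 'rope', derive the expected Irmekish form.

Irmekish: *sabesupib > savesupiv > saverupiv > saverupev  (by unconditioned shift, rhotacism, vowel merger)

saverupev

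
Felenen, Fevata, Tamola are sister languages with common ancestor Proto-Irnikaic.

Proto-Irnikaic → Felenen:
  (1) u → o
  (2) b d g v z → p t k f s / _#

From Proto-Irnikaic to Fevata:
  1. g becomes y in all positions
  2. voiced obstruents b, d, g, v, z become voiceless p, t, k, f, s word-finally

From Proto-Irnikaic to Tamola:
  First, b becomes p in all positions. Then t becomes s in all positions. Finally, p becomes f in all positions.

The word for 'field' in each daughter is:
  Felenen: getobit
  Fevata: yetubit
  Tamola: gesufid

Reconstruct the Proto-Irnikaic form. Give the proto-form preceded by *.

*getubid

Position 5: Felenen has b, Fevata has b, Tamola has f. Felenen preserves b here (none of its changes turn any other segment into b), so the proto-segment is *b.
Position 3: Felenen has t, Fevata has t, Tamola has s. Taking the neighbouring segments as reconstructed: Felenen t can only go back to *t; Fevata t can only go back to *t; Tamola s could go back to *t or *s — the one source consistent with every daughter is *t.
Position 4: Felenen has o, Fevata has u, Tamola has u. Fevata preserves u here (none of its changes turn any other segment into u), so the proto-segment is *u.
Continuing position by position gives *getubid; check it forward:
Felenen: start from *getubid.
  rule 1 (vowel merger): getubid → getobid
  rule 2 (final devoicing): getobid → getobit
  ⇒ Felenen getobit
Fevata: *getubid > yetubid > yetubit  (by unconditioned shift, final devoicing)
Tamola: *getubid
  getubid → getupid   [unconditioned shift]
  getupid → gesupid   [unconditioned shift]
  gesupid → gesufid   [unconditioned shift]
  giving Tamola gesufid.
No other proto-form is consistent with every reflex, so the reconstruction is *getubid.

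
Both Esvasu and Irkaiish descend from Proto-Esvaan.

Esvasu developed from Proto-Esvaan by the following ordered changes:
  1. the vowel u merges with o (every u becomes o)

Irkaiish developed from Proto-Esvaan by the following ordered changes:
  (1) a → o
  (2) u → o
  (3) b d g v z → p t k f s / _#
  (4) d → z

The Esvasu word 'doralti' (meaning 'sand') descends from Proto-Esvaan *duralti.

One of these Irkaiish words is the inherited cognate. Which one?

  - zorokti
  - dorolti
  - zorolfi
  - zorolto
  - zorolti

zorolti

Irkaiish: *duralti > durolti > dorolti > zorolti  (by vowel merger, vowel merger, unconditioned shift)
Only 'zorolti' matches the regular Irkaiish development of *duralti.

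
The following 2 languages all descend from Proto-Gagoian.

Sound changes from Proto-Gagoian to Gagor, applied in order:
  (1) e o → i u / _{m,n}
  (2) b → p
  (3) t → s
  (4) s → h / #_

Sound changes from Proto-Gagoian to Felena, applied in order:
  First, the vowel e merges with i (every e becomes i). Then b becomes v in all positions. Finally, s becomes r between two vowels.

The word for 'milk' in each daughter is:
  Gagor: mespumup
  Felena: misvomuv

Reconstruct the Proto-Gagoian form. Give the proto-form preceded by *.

Position 8: Gagor has p, Felena has v. Taking the neighbouring segments as reconstructed: Gagor p could go back to *p or *b; Felena v could go back to *b or *v — the one source consistent with every daughter is *b.
Position 5: Gagor has u, Felena has o. Felena preserves o here (none of its changes turn any other segment into o), so the proto-segment is *o.
Continuing position by position gives *mesbomub; check it forward:
Gagor: start from *mesbomub.
  rule 1 (pre-nasal raising): mesbomub → mesbumub
  rule 2 (unconditioned shift): mesbumub → mespumup
  rule 3: no change — mespumup
  rule 4: no change — mespumup
  ⇒ Gagor mespumup
Felena: *mesbomub > misbomub > misvomuv  (by vowel merger, unconditioned shift)
No other proto-form is consistent with every reflex, so the reconstruction is *mesbomub.

*mesbomub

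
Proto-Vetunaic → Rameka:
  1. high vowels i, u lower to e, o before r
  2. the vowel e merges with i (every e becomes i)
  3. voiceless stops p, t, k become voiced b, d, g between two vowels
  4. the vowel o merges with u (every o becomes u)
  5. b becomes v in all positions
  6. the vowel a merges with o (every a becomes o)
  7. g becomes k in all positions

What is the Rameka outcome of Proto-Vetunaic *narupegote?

Rameka: *narupegote > narupigoti > narubigodi > narubigudi > naruvigudi > noruvigudi > noruvikudi  (by vowel merger, intervocalic voicing, vowel merger, unconditioned shift, vowel merger, unconditioned shift)

noruvikudi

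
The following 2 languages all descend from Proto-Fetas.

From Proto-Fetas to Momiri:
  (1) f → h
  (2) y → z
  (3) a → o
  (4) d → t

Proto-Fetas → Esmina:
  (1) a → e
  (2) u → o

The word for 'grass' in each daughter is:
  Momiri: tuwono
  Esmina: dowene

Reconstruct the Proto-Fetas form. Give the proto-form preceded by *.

*duwana

Position 1: Momiri has t, Esmina has d. Esmina preserves d here (none of its changes turn any other segment into d), so the proto-segment is *d.
Position 2: Momiri has u, Esmina has o. Momiri preserves u here (none of its changes turn any other segment into u), so the proto-segment is *u.
This points to *duwana. Verify forward in each daughter:
Momiri: start from *duwana.
  rule 1: no change — duwana
  rule 2: no change — duwana
  rule 3 (vowel merger): duwana → duwono
  rule 4 (unconditioned shift): duwono → tuwono
  ⇒ Momiri tuwono
Esmina: start from *duwana.
  rule 1 (vowel merger): duwana → duwene
  rule 2 (vowel merger): duwene → dowene
  ⇒ Esmina dowene
Only *duwana yields all of Momiri tuwono, Esmina dowene.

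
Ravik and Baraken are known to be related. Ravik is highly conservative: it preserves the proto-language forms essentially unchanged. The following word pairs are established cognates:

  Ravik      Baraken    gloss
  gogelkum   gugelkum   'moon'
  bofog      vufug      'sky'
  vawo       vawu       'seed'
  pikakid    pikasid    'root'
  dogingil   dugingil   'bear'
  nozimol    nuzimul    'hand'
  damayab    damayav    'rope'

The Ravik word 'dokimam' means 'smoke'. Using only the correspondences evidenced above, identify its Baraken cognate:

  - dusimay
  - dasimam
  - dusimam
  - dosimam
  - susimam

gogelkum ~ gugelkum, bofog ~ vufug — Ravik o corresponds to Baraken u after a consonant, before a consonant other than r, m, n, p, b, f, v.
pikakid ~ pikasid — Ravik k corresponds to Baraken s between vowels (before a front vowel).
Applying these to Ravik 'dokimam':
  dokimam → dukimam   (o→u after a consonant, before a consonant other than r, m, n, p, b, f, v)
  dukimam → dusimam   (k→s between vowels (before a front vowel))
So the Baraken cognate is 'dusimam'.

dusimam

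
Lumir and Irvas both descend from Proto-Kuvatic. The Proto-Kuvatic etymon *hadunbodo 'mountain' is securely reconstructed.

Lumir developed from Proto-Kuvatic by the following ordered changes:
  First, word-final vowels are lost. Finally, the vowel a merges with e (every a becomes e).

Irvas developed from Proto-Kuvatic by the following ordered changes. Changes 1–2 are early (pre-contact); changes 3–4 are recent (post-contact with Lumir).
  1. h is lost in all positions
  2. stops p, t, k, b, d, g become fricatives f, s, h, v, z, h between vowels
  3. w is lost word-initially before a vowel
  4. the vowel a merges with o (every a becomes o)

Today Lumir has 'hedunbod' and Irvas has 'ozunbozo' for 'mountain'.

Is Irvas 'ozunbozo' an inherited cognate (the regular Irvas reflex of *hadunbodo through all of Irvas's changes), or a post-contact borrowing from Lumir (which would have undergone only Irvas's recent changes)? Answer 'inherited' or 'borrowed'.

inherited

If inherited, *hadunbodo would pass through all of Irvas's changes:
Irvas: *hadunbodo > adunbodo > azunbozo > ozunbozo  (by h-loss, intervocalic lenition, vowel merger)
If borrowed from Lumir 'hedunbod' after the early changes, it would undergo only the recent ones:
  rule 3 (glide loss): no change (hedunbod)
  rule 4 (vowel merger): no change (hedunbod)
  ⇒ as a loan: hedunbod
Irvas 'ozunbozo' matches the inherited outcome exactly, so it is an inherited cognate, not a loan.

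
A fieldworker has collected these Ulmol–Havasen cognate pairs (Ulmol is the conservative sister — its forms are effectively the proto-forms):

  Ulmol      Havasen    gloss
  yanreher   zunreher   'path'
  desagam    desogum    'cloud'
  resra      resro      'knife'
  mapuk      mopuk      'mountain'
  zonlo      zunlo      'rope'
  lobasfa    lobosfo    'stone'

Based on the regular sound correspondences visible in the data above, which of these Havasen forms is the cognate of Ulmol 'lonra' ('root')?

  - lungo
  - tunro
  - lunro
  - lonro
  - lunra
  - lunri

zonlo ~ zunlo — Ulmol o corresponds to Havasen u after a consonant, before a nasal.
resra ~ resro, lobasfa ~ lobosfo — Ulmol a corresponds to Havasen o word-finally.
Applying these to Ulmol 'lonra':
  lonra → lunra   (o→u after a consonant, before a nasal)
  lunra → lunro   (a→o word-finally)
So the Havasen cognate is 'lunro'.

lunro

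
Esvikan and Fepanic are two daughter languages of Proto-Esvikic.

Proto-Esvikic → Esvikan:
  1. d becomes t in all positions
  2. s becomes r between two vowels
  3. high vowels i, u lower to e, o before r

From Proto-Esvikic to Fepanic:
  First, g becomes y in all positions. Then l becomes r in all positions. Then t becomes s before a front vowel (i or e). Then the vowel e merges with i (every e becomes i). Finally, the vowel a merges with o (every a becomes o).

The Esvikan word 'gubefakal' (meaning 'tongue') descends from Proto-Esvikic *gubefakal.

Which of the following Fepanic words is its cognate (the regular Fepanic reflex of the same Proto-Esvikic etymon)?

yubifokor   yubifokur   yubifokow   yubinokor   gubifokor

Fepanic: *gubefakal
  gubefakal → yubefakal   [unconditioned shift]
  yubefakal → yubefakar   [unconditioned shift]
  yubefakar (rule 3 does not apply)
  yubefakar → yubifakar   [vowel merger]
  yubifakar → yubifokor   [vowel merger]
  giving Fepanic yubifokor.
The other candidates each miss or misapply at least one Fepanic change.

yubifokor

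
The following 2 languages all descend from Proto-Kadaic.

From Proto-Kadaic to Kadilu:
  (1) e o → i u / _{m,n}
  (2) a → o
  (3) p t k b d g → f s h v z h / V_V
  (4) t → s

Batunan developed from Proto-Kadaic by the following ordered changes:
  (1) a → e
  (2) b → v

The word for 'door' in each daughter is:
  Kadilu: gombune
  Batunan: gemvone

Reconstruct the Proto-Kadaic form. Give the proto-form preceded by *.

*gambone

Position 5: Kadilu has u, Batunan has o. Batunan preserves o here (none of its changes turn any other segment into o), so the proto-segment is *o.
Position 2: Kadilu has o, Batunan has e. Taking the neighbouring segments as reconstructed: Kadilu o can only go back to *a; Batunan e could go back to *a or *e — the one source consistent with every daughter is *a.
Position 4: Kadilu has b, Batunan has v. Kadilu preserves b here (none of its changes turn any other segment into b), so the proto-segment is *b.
The remaining positions agree across the daughters. Check the candidate against every language:
Kadilu: *gambone > gambune > gombune  (by pre-nasal raising, vowel merger)
Batunan: start from *gambone.
  rule 1 (vowel merger): gambone → gembone
  rule 2 (unconditioned shift): gembone → gemvone
  ⇒ Batunan gemvone
*gambone is the unique common source.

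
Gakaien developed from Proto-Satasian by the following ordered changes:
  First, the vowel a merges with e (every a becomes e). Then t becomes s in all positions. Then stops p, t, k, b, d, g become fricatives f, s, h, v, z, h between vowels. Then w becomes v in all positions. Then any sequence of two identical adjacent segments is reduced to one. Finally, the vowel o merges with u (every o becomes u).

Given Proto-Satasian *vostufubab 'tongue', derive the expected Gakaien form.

vusufuveb

Gakaien: *vostufubab > vostufubeb > vossufubeb > vossufuveb > vosufuveb > vusufuveb  (by vowel merger, unconditioned shift, intervocalic lenition, degemination, vowel merger)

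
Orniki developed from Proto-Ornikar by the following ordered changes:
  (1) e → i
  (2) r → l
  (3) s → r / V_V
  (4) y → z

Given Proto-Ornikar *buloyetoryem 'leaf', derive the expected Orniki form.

Orniki: start from *buloyetoryem.
  rule 1 (vowel merger): buloyetoryem → buloyitoryim
  rule 2 (unconditioned shift): buloyitoryim → buloyitolyim
  rule 3: no change — buloyitolyim
  rule 4 (unconditioned shift): buloyitolyim → bulozitolzim
  ⇒ Orniki bulozitolzim

bulozitolzim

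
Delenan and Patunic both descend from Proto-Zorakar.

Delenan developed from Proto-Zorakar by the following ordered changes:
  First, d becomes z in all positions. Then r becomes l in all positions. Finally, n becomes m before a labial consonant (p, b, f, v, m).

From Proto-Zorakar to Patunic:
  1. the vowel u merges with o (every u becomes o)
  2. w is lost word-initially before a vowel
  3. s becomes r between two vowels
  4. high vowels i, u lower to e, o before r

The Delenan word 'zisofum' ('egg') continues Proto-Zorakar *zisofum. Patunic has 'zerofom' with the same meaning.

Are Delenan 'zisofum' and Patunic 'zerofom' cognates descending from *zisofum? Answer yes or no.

yes

Derive the expected Patunic reflex of *zisofum:
Patunic: *zisofum > zisofom > zirofom > zerofom  (by vowel merger, rhotacism, pre-rhotic lowering)
Patunic 'zerofom' matches the regular reflex exactly, so the pair is cognate.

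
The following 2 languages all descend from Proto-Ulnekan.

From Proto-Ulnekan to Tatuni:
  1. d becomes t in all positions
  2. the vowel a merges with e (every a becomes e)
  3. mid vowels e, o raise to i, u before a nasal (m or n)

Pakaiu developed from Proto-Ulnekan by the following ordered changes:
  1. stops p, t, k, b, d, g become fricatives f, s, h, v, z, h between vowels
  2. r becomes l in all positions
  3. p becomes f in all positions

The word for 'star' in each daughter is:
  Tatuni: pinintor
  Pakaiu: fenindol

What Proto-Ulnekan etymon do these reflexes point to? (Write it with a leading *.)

*penindor

Position 1: Tatuni has p, Pakaiu has f. Tatuni preserves p here (none of its changes turn any other segment into p), so the proto-segment is *p.
Position 2: Tatuni has i, Pakaiu has e. Pakaiu preserves e here (none of its changes turn any other segment into e), so the proto-segment is *e.
This points to *penindor. Verify forward in each daughter:
Tatuni: *penindor > penintor > pinintor  (by unconditioned shift, pre-nasal raising)
Pakaiu: start from *penindor.
  rule 1: no change — penindor
  rule 2 (unconditioned shift): penindor → penindol
  rule 3 (unconditioned shift): penindol → fenindol
  ⇒ Pakaiu fenindol
Only *penindor yields all of Tatuni pinintor, Pakaiu fenindol.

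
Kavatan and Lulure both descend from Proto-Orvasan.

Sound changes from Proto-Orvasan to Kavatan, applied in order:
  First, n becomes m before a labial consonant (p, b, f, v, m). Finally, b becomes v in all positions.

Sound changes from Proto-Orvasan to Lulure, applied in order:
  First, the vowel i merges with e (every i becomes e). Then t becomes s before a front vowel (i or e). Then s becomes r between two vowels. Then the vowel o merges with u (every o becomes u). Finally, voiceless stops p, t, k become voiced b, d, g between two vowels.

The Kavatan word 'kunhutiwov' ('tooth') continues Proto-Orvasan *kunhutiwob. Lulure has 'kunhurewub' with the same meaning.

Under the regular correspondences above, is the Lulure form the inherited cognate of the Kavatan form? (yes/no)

Derive the expected Lulure reflex of *kunhutiwob:
Lulure: *kunhutiwob > kunhutewob > kunhusewob > kunhurewob > kunhurewub  (by vowel merger, palatalisation, rhotacism, vowel merger)
Lulure 'kunhurewub' matches the regular reflex exactly, so the pair is cognate.

yes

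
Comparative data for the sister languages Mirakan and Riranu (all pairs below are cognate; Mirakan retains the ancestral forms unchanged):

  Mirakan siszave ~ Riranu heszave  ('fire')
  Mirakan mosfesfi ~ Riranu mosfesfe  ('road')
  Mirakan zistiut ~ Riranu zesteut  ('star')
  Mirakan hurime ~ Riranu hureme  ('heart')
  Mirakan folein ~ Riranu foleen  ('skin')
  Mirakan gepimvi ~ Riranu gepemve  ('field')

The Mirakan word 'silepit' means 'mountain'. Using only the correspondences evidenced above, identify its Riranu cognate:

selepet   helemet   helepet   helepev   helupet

helepet

siszave ~ heszave — Mirakan s corresponds to Riranu h word-initially before a front vowel.
siszave ~ heszave, zistiut ~ zesteut — Mirakan i corresponds to Riranu e after a consonant, before a consonant other than r, m, n, p, b, f, v.
Applying these to Mirakan 'silepit':
  silepit → hilepit   (s→h word-initially before a front vowel)
  hilepit → helepit   (i→e after a consonant, before a consonant other than r, m, n, p, b, f, v)
  helepit → helepet   (i→e after a consonant, before a consonant other than r, m, n, p, b, f, v)
So the Riranu cognate is 'helepet'.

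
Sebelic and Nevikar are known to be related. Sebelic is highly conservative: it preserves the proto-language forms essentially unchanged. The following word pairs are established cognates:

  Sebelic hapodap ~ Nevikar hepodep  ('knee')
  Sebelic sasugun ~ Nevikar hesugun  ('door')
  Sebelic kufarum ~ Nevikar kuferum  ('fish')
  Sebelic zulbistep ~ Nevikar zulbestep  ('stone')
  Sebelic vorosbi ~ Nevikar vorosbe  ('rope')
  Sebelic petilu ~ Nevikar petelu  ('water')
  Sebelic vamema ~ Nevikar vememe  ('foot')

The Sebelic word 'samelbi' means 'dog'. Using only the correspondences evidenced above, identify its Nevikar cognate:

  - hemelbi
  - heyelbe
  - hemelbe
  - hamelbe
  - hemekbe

sasugun ~ hesugun — Sebelic s corresponds to Nevikar h word-initially before a back vowel.
vamema ~ vememe — Sebelic a corresponds to Nevikar e after a consonant, before a nasal.
vorosbi ~ vorosbe — Sebelic i corresponds to Nevikar e word-finally.
Applying these to Sebelic 'samelbi':
  samelbi → hamelbi   (s→h word-initially before a back vowel)
  hamelbi → hemelbi   (a→e after a consonant, before a nasal)
  hemelbi → hemelbe   (i→e word-finally)
So the Nevikar cognate is 'hemelbe'.

hemelbe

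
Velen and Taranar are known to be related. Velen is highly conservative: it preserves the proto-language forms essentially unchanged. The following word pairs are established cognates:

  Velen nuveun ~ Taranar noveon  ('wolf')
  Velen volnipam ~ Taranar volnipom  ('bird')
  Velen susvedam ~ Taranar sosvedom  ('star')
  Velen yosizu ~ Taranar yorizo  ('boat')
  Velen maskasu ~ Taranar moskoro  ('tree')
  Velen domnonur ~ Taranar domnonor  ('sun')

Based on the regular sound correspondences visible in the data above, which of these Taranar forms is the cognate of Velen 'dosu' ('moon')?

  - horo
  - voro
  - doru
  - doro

maskasu ~ moskoro — Velen s corresponds to Taranar r between vowels (before a back vowel).
yosizu ~ yorizo, maskasu ~ moskoro — Velen u corresponds to Taranar o word-finally.
Applying these to Velen 'dosu':
  dosu → doru   (s→r between vowels (before a back vowel))
  doru → doro   (u→o word-finally)
So the Taranar cognate is 'doro'.

doro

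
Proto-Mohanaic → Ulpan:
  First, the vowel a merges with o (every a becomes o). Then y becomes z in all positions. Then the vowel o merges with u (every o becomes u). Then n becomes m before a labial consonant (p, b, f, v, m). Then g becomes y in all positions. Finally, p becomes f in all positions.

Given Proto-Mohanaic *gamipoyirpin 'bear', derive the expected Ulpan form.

yumifuzirfin

Ulpan: *gamipoyirpin
  gamipoyirpin → gomipoyirpin   [vowel merger]
  gomipoyirpin → gomipozirpin   [unconditioned shift]
  gomipozirpin → gumipuzirpin   [vowel merger]
  gumipuzirpin (rule 4 does not apply)
  gumipuzirpin → yumipuzirpin   [unconditioned shift]
  yumipuzirpin → yumifuzirfin   [unconditioned shift]
  giving Ulpan yumifuzirfin.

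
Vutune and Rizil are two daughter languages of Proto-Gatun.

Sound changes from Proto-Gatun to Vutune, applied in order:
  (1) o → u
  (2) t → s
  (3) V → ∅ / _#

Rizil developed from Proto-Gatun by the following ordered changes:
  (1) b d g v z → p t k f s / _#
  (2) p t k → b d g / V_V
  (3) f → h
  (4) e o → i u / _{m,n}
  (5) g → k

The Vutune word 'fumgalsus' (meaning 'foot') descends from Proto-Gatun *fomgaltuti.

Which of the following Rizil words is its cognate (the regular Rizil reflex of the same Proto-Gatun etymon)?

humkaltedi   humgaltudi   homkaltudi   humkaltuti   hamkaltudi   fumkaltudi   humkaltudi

Rizil: start from *fomgaltuti.
  rule 1: no change — fomgaltuti
  rule 2 (intervocalic voicing): fomgaltuti → fomgaltudi
  rule 3 (unconditioned shift): fomgaltudi → homgaltudi
  rule 4 (pre-nasal raising): homgaltudi → humgaltudi
  rule 5 (unconditioned shift): humgaltudi → humkaltudi
  ⇒ Rizil humkaltudi

humkaltudi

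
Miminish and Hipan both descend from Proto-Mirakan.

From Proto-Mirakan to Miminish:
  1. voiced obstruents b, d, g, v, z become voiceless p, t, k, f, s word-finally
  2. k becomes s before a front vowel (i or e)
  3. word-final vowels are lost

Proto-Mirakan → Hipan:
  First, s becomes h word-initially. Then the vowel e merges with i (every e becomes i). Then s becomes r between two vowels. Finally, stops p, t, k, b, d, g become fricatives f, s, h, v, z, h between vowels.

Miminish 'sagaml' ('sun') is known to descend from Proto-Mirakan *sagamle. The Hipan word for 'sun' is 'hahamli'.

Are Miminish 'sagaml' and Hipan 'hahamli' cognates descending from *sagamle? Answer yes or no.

yes

Derive the expected Hipan reflex of *sagamle:
Hipan: *sagamle > hagamle > hagamli > hahamli  (by debuccalisation, vowel merger, intervocalic lenition)
Hipan 'hahamli' matches the regular reflex exactly, so the pair is cognate.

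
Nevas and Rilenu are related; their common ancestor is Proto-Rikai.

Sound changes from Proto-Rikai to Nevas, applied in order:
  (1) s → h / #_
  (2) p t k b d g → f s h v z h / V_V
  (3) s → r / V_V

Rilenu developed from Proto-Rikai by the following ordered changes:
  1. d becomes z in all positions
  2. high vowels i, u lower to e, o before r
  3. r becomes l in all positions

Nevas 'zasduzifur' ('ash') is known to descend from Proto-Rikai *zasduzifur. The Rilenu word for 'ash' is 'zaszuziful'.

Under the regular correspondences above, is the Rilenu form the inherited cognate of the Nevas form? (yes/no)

Derive the expected Rilenu reflex of *zasduzifur:
Rilenu: *zasduzifur
  zasduzifur → zaszuzifur   [unconditioned shift]
  zaszuzifur → zaszuzifor   [pre-rhotic lowering]
  zaszuzifor → zaszuzifol   [unconditioned shift]
  giving Rilenu zaszuzifol.
The regular Rilenu reflex would be 'zaszuzifol', but the attested form is 'zaszuziful'. The correspondence is irregular, so they are not cognates (the Rilenu form has a different source).

no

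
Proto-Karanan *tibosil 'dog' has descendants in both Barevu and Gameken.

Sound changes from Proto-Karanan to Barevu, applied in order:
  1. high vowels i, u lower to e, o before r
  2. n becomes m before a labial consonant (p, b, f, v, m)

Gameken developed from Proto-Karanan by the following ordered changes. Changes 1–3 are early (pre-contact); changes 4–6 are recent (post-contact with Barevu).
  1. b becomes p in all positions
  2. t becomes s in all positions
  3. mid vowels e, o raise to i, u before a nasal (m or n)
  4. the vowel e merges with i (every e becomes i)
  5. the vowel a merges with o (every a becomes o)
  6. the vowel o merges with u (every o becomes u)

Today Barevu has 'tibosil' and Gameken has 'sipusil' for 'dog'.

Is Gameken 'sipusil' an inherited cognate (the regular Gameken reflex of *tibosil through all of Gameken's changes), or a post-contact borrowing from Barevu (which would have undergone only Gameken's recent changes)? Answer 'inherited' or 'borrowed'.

inherited

If inherited, *tibosil would pass through all of Gameken's changes:
Gameken: *tibosil
  tibosil → tiposil   [unconditioned shift]
  tiposil → siposil   [unconditioned shift]
  siposil (rule 3 does not apply)
  siposil (rule 4 does not apply)
  siposil (rule 5 does not apply)
  siposil → sipusil   [vowel merger]
  giving Gameken sipusil.
If borrowed from Barevu 'tibosil' after the early changes, it would undergo only the recent ones:
  rule 4 (vowel merger): no change (tibosil)
  rule 5 (vowel merger): no change (tibosil)
  rule 6 (vowel merger): tibosil → tibusil
  ⇒ as a loan: tibusil
Gameken 'sipusil' matches the inherited outcome exactly, so it is an inherited cognate, not a loan.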